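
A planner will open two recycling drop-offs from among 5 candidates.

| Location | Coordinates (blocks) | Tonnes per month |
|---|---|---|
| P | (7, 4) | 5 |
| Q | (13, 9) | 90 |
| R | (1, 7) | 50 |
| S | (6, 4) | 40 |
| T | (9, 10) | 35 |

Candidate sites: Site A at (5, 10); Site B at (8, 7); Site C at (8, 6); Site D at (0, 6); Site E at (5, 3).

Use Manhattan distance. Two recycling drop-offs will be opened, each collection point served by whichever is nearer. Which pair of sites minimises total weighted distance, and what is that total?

Evaluate every pair (each demand assigned to the nearer of the two):
  {Site B, Site D}: total = 1090
  {Site C, Site D}: total = 1170
  {Site B, Site E}: total = 1215
  {Site B, Site C}: total = 1295
  {Site A, Site B}: total = 1340
  {Site A, Site D}: total = 1370
  {Site A, Site C}: total = 1385
  {Site C, Site E}: total = 1390
  {Site A, Site E}: total = 1395
  {Site D, Site E}: total = 1840
Best pair: {Site B, Site D} with total 1090.

{Site B, Site D}, total 1090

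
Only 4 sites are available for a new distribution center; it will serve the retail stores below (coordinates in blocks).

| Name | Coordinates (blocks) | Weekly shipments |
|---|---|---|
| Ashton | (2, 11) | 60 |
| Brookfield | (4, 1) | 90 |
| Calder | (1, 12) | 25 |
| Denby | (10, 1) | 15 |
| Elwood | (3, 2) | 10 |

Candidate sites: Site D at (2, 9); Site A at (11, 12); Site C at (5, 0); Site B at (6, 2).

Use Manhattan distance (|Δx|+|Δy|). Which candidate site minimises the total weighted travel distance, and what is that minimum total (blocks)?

Total weighted distance at each candidate:
  Site D (2, 9): total = 1440
  Site A (11, 12): total = 2830
  Site C (5, 0): total = 1550
  Site B (6, 2): total = 1530
Minimum is at Site D with total 1440 blocks.

Site D, total 1440 blocks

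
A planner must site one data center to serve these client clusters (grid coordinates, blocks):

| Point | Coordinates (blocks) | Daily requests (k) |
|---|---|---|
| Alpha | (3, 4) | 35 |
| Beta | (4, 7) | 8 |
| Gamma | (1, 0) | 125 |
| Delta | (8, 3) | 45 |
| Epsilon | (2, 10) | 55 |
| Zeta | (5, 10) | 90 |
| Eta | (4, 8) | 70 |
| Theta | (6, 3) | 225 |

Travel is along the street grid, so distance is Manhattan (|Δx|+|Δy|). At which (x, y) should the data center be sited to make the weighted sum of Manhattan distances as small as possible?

Manhattan distance separates: Σwᵢ(|x−xᵢ|+|y−yᵢ|) = Σwᵢ|x−xᵢ| + Σwᵢ|y−yᵢ|, so x and y are optimised independently as 1-D weighted medians.
Total weight W = 653; half = 326.5.
x-coordinate, sorted with cumulative weight:
  x=1 (Gamma, w=125) cum 125
  x=2 (Epsilon, w=55) cum 180
  x=3 (Alpha, w=35) cum 215
  x=4 (Beta, w=8) cum 223
  x=4 (Eta, w=70) cum 293
  x=5 (Zeta, w=90) cum 383  ← median
  x=6 (Theta, w=225) cum 608
  x=8 (Delta, w=45) cum 653
⇒ x* = 5
y-coordinate, sorted with cumulative weight:
  y=0 (Gamma, w=125) cum 125
  y=3 (Delta, w=45) cum 170
  y=3 (Theta, w=225) cum 395  ← median
  y=4 (Alpha, w=35) cum 430
  y=7 (Beta, w=8) cum 438
  y=8 (Eta, w=70) cum 508
  y=10 (Epsilon, w=55) cum 563
  y=10 (Zeta, w=90) cum 653
⇒ y* = 3

(5, 3)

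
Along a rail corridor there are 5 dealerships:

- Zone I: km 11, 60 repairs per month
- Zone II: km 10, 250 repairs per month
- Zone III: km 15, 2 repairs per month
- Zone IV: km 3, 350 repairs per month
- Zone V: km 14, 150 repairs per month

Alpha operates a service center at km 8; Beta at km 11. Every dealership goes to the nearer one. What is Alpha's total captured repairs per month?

350

The indifferent point is the midpoint (8+11)/2 = 9.5; dealerships left of it (closer to Alpha at 8) go to Alpha, those right go to Beta.
  Zone IV at 3 (w=350) → Alpha
  Zone II at 10 (w=250) → Beta
  Zone I at 11 (w=60) → Beta
  Zone V at 14 (w=150) → Beta
  Zone III at 15 (w=2) → Beta
Alpha captures 350; Beta captures 462.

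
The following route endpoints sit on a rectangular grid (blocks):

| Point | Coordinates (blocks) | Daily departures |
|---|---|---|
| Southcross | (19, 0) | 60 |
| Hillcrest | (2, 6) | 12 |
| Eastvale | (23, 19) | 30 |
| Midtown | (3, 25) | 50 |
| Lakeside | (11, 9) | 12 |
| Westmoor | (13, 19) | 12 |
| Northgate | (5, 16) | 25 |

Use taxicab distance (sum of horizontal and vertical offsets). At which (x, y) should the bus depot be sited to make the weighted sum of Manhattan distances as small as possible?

(13, 16)

Manhattan distance separates: Σwᵢ(|x−xᵢ|+|y−yᵢ|) = Σwᵢ|x−xᵢ| + Σwᵢ|y−yᵢ|, so x and y are optimised independently as 1-D weighted medians.
Total weight W = 201; half = 100.5.
x-coordinate, sorted with cumulative weight:
  x=2 (Hillcrest, w=12) cum 12
  x=3 (Midtown, w=50) cum 62
  x=5 (Northgate, w=25) cum 87
  x=11 (Lakeside, w=12) cum 99
  x=13 (Westmoor, w=12) cum 111  ← median
  x=19 (Southcross, w=60) cum 171
  x=23 (Eastvale, w=30) cum 201
⇒ x* = 13
y-coordinate, sorted with cumulative weight:
  y=0 (Southcross, w=60) cum 60
  y=6 (Hillcrest, w=12) cum 72
  y=9 (Lakeside, w=12) cum 84
  y=16 (Northgate, w=25) cum 109  ← median
  y=19 (Eastvale, w=30) cum 139
  y=19 (Westmoor, w=12) cum 151
  y=25 (Midtown, w=50) cum 201
⇒ y* = 16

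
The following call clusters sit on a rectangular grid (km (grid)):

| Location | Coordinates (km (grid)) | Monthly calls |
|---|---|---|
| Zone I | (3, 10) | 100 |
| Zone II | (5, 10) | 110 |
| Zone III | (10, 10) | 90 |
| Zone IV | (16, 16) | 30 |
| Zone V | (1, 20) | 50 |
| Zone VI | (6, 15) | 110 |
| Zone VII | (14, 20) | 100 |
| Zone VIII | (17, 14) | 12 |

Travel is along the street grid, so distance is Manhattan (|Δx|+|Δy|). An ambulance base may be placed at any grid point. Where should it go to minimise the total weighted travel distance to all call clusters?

Manhattan distance separates: Σwᵢ(|x−xᵢ|+|y−yᵢ|) = Σwᵢ|x−xᵢ| + Σwᵢ|y−yᵢ|, so x and y are optimised independently as 1-D weighted medians.
Total weight W = 602; half = 301.
x-coordinate, sorted with cumulative weight:
  x=1 (Zone V, w=50) cum 50
  x=3 (Zone I, w=100) cum 150
  x=5 (Zone II, w=110) cum 260
  x=6 (Zone VI, w=110) cum 370  ← median
  x=10 (Zone III, w=90) cum 460
  x=14 (Zone VII, w=100) cum 560
  x=16 (Zone IV, w=30) cum 590
  x=17 (Zone VIII, w=12) cum 602
⇒ x* = 6
y-coordinate, sorted with cumulative weight:
  y=10 (Zone I, w=100) cum 100
  y=10 (Zone II, w=110) cum 210
  y=10 (Zone III, w=90) cum 300
  y=14 (Zone VIII, w=12) cum 312  ← median
  y=15 (Zone VI, w=110) cum 422
  y=16 (Zone IV, w=30) cum 452
  y=20 (Zone V, w=50) cum 502
  y=20 (Zone VII, w=100) cum 602
⇒ y* = 14

(6, 14)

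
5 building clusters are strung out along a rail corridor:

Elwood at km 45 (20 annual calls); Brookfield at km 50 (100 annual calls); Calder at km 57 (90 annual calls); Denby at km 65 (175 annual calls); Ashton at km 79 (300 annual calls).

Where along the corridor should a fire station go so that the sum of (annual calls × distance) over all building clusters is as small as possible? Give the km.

x = 65

For a sum of weighted absolute distances on a line, the optimum is the weighted median (not the mean). Total weight W = 685; half-weight = 342.5.
Sort by position and accumulate weight:
  km 45 (Elwood, w=20) → cum 20
  km 50 (Brookfield, w=100) → cum 120
  km 57 (Calder, w=90) → cum 210
  km 65 (Denby, w=175) → cum 385  ≥ 342.5 → median here
  km 79 (Ashton, w=300) → cum 685
Optimal location: km 65.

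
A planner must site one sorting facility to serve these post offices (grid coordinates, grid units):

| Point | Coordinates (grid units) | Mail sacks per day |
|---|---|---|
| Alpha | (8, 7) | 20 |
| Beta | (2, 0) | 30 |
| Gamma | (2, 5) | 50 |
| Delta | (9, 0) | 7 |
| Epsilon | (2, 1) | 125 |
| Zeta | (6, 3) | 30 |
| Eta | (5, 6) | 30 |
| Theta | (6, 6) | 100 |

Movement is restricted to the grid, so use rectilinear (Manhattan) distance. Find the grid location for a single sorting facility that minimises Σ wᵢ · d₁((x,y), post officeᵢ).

(2, 5)

Manhattan distance separates: Σwᵢ(|x−xᵢ|+|y−yᵢ|) = Σwᵢ|x−xᵢ| + Σwᵢ|y−yᵢ|, so x and y are optimised independently as 1-D weighted medians.
Total weight W = 392; half = 196.
x-coordinate, sorted with cumulative weight:
  x=2 (Beta, w=30) cum 30
  x=2 (Gamma, w=50) cum 80
  x=2 (Epsilon, w=125) cum 205  ← median
  x=5 (Eta, w=30) cum 235
  x=6 (Zeta, w=30) cum 265
  x=6 (Theta, w=100) cum 365
  x=8 (Alpha, w=20) cum 385
  x=9 (Delta, w=7) cum 392
⇒ x* = 2
y-coordinate, sorted with cumulative weight:
  y=0 (Beta, w=30) cum 30
  y=0 (Delta, w=7) cum 37
  y=1 (Epsilon, w=125) cum 162
  y=3 (Zeta, w=30) cum 192
  y=5 (Gamma, w=50) cum 242  ← median
  y=6 (Eta, w=30) cum 272
  y=6 (Theta, w=100) cum 372
  y=7 (Alpha, w=20) cum 392
⇒ y* = 5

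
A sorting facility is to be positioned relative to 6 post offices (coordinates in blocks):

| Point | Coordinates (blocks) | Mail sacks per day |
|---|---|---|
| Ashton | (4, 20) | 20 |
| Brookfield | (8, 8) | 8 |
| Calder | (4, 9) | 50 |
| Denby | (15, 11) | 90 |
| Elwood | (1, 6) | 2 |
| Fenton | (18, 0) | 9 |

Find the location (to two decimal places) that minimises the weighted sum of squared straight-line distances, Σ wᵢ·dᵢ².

(10.38, 10.70)

The minimiser of Σwᵢ‖p−pᵢ‖² is the weighted centroid p* = (Σwᵢpᵢ)/(Σwᵢ).
Σwᵢ = 179.
Σwᵢxᵢ = 20·4 + 8·8 + 50·4 + 90·15 + 2·1 + 9·18 = 1858.
Σwᵢyᵢ = 20·20 + 8·8 + 50·9 + 90·11 + 2·6 + 9·0 = 1916.
x* = 1858/179 = 10.38, y* = 1916/179 = 10.70.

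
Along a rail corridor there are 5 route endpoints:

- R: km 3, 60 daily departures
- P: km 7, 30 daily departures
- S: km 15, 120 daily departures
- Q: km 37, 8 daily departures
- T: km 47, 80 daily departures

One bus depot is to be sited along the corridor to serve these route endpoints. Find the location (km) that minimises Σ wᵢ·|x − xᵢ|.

x = 15

For a sum of weighted absolute distances on a line, the optimum is the weighted median (not the mean). Total weight W = 298; half-weight = 149.
Sort by position and accumulate weight:
  km 3 (R, w=60) → cum 60
  km 7 (P, w=30) → cum 90
  km 15 (S, w=120) → cum 210  ≥ 149 → median here
  km 37 (Q, w=8) → cum 218
  km 47 (T, w=80) → cum 298
Optimal location: km 15.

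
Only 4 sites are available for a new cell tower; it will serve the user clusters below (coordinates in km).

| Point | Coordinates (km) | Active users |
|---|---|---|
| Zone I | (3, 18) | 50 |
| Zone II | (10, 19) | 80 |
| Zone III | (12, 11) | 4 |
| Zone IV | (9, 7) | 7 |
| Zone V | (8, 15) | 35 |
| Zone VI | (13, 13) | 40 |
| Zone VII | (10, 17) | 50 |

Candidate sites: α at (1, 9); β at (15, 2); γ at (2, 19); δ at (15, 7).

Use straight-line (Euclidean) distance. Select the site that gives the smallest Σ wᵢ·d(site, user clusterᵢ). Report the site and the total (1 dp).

Total weighted distance at each candidate:
  α (1, 9): total = 3070.4
  β (15, 2): total = 4264.8
  γ (2, 19): total = 2025.1
  δ (15, 7): total = 3100.0
Minimum is at γ with total 2025.1 km.

γ, total 2025.1 km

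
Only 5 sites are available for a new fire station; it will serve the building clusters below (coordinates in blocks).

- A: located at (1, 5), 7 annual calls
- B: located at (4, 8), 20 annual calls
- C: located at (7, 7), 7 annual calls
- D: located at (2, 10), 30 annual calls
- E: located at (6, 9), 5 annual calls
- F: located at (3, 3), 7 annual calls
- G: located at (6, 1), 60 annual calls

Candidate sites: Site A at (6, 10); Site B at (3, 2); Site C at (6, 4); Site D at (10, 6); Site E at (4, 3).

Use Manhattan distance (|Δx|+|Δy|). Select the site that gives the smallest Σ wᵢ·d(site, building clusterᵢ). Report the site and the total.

Site C, total 723 blocks

Total weighted distance at each candidate:
  Site A (6, 10): total = 913
  Site B (3, 2): total = 805
  Site C (6, 4): total = 723
  Site D (10, 6): total = 1263
  Site E (4, 3): total = 741
Minimum is at Site C with total 723 blocks.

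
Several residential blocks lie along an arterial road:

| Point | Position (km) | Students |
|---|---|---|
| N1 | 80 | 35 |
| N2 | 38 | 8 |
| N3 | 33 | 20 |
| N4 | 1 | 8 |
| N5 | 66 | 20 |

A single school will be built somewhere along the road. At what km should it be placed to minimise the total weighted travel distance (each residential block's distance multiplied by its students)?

For a sum of weighted absolute distances on a line, the optimum is the weighted median (not the mean). Total weight W = 91; half-weight = 45.5.
Sort by position and accumulate weight:
  km 1 (N4, w=8) → cum 8
  km 33 (N3, w=20) → cum 28
  km 38 (N2, w=8) → cum 36
  km 66 (N5, w=20) → cum 56  ≥ 45.5 → median here
  km 80 (N1, w=35) → cum 91
Optimal location: km 66.

x = 66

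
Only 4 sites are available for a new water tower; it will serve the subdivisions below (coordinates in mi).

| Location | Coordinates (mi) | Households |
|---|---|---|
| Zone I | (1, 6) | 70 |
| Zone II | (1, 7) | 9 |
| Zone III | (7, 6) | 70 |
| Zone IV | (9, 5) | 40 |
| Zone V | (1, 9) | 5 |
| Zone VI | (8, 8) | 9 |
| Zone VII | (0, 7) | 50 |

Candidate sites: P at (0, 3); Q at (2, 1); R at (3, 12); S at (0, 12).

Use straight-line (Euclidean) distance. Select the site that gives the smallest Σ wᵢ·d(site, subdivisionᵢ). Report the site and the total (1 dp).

P, total 1475.7 mi

Total weighted distance at each candidate:
  P (0, 3): total = 1475.7
  Q (2, 1): total = 1668.7
  R (3, 12): total = 1731.9
  S (0, 12): total = 1919.4
Minimum is at P with total 1475.7 mi.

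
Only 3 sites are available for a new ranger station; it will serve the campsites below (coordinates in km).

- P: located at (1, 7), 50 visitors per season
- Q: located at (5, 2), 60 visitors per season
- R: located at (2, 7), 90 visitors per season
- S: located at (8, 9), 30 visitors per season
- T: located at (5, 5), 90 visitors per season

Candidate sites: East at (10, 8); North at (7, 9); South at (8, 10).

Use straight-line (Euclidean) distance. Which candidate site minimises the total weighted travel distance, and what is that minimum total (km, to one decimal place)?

Total weighted distance at each candidate:
  East (10, 8): total = 2238.9
  North (7, 9): total = 1670.2
  South (8, 10): total = 2052.0
Minimum is at North with total 1670.2 km.

North, total 1670.2 km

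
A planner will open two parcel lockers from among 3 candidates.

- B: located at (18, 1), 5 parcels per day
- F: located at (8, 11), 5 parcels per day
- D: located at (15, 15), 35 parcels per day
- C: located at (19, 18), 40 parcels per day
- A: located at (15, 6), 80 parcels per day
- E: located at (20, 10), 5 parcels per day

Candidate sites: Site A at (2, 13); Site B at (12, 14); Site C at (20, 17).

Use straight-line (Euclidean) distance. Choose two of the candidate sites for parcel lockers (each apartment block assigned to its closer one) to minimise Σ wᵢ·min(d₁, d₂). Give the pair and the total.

Evaluate every pair (each demand assigned to the nearer of the two):
  {Site B, Site C}: total = 982.4
  {Site A, Site B}: total = 1258.0
  {Site A, Site C}: total = 1358.9
Best pair: {Site B, Site C} with total 982.4.

{Site B, Site C}, total 982.4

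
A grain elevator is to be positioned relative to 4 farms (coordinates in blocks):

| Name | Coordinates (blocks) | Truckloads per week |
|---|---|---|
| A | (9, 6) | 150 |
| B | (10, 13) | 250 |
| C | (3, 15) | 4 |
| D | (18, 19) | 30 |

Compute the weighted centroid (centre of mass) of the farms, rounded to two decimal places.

The minimiser of Σwᵢ‖p−pᵢ‖² is the weighted centroid p* = (Σwᵢpᵢ)/(Σwᵢ).
Σwᵢ = 434.
Σwᵢxᵢ = 150·9 + 250·10 + 4·3 + 30·18 = 4402.
Σwᵢyᵢ = 150·6 + 250·13 + 4·15 + 30·19 = 4780.
x* = 4402/434 = 10.14, y* = 4780/434 = 11.01.

(10.14, 11.01)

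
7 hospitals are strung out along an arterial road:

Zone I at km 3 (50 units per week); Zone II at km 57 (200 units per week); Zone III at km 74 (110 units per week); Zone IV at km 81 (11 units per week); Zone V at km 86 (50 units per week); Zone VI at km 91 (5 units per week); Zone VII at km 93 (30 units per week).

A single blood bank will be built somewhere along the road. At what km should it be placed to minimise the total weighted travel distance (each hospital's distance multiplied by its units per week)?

For a sum of weighted absolute distances on a line, the optimum is the weighted median (not the mean). Total weight W = 456; half-weight = 228.
Sort by position and accumulate weight:
  km 3 (Zone I, w=50) → cum 50
  km 57 (Zone II, w=200) → cum 250  ≥ 228 → median here
  km 74 (Zone III, w=110) → cum 360
  km 81 (Zone IV, w=11) → cum 371
  km 86 (Zone V, w=50) → cum 421
  km 91 (Zone VI, w=5) → cum 426
  km 93 (Zone VII, w=30) → cum 456
Optimal location: km 57.

x = 57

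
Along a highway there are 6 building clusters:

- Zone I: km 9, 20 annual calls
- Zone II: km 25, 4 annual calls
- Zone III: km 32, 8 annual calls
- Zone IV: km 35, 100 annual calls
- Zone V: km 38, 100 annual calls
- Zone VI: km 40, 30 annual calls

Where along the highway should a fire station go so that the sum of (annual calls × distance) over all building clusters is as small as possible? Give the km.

For a sum of weighted absolute distances on a line, the optimum is the weighted median (not the mean). Total weight W = 262; half-weight = 131.
Sort by position and accumulate weight:
  km 9 (Zone I, w=20) → cum 20
  km 25 (Zone II, w=4) → cum 24
  km 32 (Zone III, w=8) → cum 32
  km 35 (Zone IV, w=100) → cum 132  ≥ 131 → median here
  km 38 (Zone V, w=100) → cum 232
  km 40 (Zone VI, w=30) → cum 262
Optimal location: km 35.

x = 35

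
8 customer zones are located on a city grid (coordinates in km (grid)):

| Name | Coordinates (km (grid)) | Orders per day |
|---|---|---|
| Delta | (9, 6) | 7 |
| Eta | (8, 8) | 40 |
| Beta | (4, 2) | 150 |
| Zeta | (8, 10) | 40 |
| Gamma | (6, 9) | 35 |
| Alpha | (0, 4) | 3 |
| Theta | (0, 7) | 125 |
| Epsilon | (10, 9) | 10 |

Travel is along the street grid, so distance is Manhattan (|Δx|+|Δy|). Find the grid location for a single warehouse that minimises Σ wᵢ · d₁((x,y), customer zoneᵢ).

(4, 7)

Manhattan distance separates: Σwᵢ(|x−xᵢ|+|y−yᵢ|) = Σwᵢ|x−xᵢ| + Σwᵢ|y−yᵢ|, so x and y are optimised independently as 1-D weighted medians.
Total weight W = 410; half = 205.
x-coordinate, sorted with cumulative weight:
  x=0 (Alpha, w=3) cum 3
  x=0 (Theta, w=125) cum 128
  x=4 (Beta, w=150) cum 278  ← median
  x=6 (Gamma, w=35) cum 313
  x=8 (Eta, w=40) cum 353
  x=8 (Zeta, w=40) cum 393
  x=9 (Delta, w=7) cum 400
  x=10 (Epsilon, w=10) cum 410
⇒ x* = 4
y-coordinate, sorted with cumulative weight:
  y=2 (Beta, w=150) cum 150
  y=4 (Alpha, w=3) cum 153
  y=6 (Delta, w=7) cum 160
  y=7 (Theta, w=125) cum 285  ← median
  y=8 (Eta, w=40) cum 325
  y=9 (Gamma, w=35) cum 360
  y=9 (Epsilon, w=10) cum 370
  y=10 (Zeta, w=40) cum 410
⇒ y* = 7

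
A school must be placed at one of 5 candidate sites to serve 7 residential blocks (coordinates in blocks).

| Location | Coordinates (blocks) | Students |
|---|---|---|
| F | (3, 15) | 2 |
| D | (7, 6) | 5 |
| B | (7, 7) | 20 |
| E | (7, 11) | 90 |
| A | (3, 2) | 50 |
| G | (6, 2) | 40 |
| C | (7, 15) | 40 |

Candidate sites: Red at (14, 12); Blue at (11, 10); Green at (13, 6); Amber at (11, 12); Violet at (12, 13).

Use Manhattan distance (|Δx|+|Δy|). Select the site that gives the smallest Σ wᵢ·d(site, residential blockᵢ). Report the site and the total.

Total weighted distance at each candidate:
  Red (14, 12): total = 3223
  Blue (11, 10): total = 2336
  Green (13, 6): total = 2938
  Amber (11, 12): total = 2482
  Violet (12, 13): total = 2892
Minimum is at Blue with total 2336 blocks.

Blue, total 2336 blocks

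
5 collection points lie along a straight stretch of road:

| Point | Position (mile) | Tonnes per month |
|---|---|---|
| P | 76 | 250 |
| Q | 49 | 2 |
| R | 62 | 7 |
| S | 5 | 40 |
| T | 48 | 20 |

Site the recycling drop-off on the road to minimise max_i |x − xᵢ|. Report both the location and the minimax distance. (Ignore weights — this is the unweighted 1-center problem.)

The 1-center on a line is the midpoint of the two extreme points: leftmost at 5, rightmost at 76.
Optimal location = (5 + 76)/2 = 40.5; maximum distance = (76 − 5)/2 = 35.5.

location 40.5, max distance 35.5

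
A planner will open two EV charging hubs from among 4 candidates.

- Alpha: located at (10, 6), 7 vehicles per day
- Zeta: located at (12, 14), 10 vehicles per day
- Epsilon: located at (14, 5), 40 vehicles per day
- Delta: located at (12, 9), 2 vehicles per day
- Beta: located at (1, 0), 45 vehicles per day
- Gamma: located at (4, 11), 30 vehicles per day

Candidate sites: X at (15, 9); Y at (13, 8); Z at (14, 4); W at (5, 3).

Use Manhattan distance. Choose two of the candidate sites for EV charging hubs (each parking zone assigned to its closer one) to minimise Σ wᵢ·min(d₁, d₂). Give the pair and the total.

Evaluate every pair (each demand assigned to the nearer of the two):
  {Z, W}: total = 801
  {Y, W}: total = 854
  {X, W}: total = 927
  {Y, Z}: total = 1274
  {X, Z}: total = 1323
  {X, Y}: total = 1529
Best pair: {Z, W} with total 801.

{Z, W}, total 801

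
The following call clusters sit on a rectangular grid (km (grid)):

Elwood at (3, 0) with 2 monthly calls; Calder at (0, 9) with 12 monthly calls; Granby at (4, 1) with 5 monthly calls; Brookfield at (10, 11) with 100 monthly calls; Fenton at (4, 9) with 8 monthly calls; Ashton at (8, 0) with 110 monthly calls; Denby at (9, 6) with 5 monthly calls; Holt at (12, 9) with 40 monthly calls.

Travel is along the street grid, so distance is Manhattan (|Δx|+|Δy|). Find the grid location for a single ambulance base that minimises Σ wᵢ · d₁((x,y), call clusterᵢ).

(9, 9)

Manhattan distance separates: Σwᵢ(|x−xᵢ|+|y−yᵢ|) = Σwᵢ|x−xᵢ| + Σwᵢ|y−yᵢ|, so x and y are optimised independently as 1-D weighted medians.
Total weight W = 282; half = 141.
x-coordinate, sorted with cumulative weight:
  x=0 (Calder, w=12) cum 12
  x=3 (Elwood, w=2) cum 14
  x=4 (Granby, w=5) cum 19
  x=4 (Fenton, w=8) cum 27
  x=8 (Ashton, w=110) cum 137
  x=9 (Denby, w=5) cum 142  ← median
  x=10 (Brookfield, w=100) cum 242
  x=12 (Holt, w=40) cum 282
⇒ x* = 9
y-coordinate, sorted with cumulative weight:
  y=0 (Elwood, w=2) cum 2
  y=0 (Ashton, w=110) cum 112
  y=1 (Granby, w=5) cum 117
  y=6 (Denby, w=5) cum 122
  y=9 (Calder, w=12) cum 134
  y=9 (Fenton, w=8) cum 142  ← median
  y=9 (Holt, w=40) cum 182
  y=11 (Brookfield, w=100) cum 282
⇒ y* = 9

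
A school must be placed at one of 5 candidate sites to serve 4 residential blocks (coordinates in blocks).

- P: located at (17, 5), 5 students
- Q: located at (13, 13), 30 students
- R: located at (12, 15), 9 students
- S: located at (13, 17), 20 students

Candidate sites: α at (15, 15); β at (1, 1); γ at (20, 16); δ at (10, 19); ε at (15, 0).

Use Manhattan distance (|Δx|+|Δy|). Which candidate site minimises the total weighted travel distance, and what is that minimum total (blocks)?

Total weighted distance at each candidate:
  α (15, 15): total = 287
  β (1, 1): total = 1605
  γ (20, 16): total = 611
  δ (10, 19): total = 529
  ε (15, 0): total = 1027
Minimum is at α with total 287 blocks.

α, total 287 blocks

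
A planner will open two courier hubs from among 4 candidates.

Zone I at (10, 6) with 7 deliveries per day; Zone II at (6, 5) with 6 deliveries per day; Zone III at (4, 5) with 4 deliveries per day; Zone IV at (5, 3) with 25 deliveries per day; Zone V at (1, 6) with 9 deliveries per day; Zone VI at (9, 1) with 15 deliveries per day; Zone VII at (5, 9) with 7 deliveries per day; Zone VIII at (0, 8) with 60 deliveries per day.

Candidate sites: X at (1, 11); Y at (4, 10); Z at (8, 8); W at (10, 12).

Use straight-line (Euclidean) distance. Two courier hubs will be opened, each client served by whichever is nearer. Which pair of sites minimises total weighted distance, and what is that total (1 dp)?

{X, Z}, total 570.1

Evaluate every pair (each demand assigned to the nearer of the two):
  {X, Z}: total = 570.1
  {Y, Z}: total = 636.5
  {X, Y}: total = 678.6
  {Y, W}: total = 748.7
  {X, W}: total = 771.0
  {Z, W}: total = 880.9
Best pair: {X, Z} with total 570.1.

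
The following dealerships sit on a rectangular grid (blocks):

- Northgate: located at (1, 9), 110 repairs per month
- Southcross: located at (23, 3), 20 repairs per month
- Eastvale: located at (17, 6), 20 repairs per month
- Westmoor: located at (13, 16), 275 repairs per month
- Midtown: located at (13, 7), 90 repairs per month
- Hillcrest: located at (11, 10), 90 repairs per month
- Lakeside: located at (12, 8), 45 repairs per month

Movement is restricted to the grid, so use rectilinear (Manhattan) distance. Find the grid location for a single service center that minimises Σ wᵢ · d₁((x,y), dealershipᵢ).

Manhattan distance separates: Σwᵢ(|x−xᵢ|+|y−yᵢ|) = Σwᵢ|x−xᵢ| + Σwᵢ|y−yᵢ|, so x and y are optimised independently as 1-D weighted medians.
Total weight W = 650; half = 325.
x-coordinate, sorted with cumulative weight:
  x=1 (Northgate, w=110) cum 110
  x=11 (Hillcrest, w=90) cum 200
  x=12 (Lakeside, w=45) cum 245
  x=13 (Westmoor, w=275) cum 520  ← median
  x=13 (Midtown, w=90) cum 610
  x=17 (Eastvale, w=20) cum 630
  x=23 (Southcross, w=20) cum 650
⇒ x* = 13
y-coordinate, sorted with cumulative weight:
  y=3 (Southcross, w=20) cum 20
  y=6 (Eastvale, w=20) cum 40
  y=7 (Midtown, w=90) cum 130
  y=8 (Lakeside, w=45) cum 175
  y=9 (Northgate, w=110) cum 285
  y=10 (Hillcrest, w=90) cum 375  ← median
  y=16 (Westmoor, w=275) cum 650
⇒ y* = 10

(13, 10)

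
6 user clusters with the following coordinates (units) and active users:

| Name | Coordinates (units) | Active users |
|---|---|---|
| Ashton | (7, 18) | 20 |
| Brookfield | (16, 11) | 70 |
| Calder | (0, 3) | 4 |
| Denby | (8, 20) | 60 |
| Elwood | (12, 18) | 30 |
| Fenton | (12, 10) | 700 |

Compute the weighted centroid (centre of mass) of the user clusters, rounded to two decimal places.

The minimiser of Σwᵢ‖p−pᵢ‖² is the weighted centroid p* = (Σwᵢpᵢ)/(Σwᵢ).
Σwᵢ = 884.
Σwᵢxᵢ = 20·7 + 70·16 + 4·0 + 60·8 + 30·12 + 700·12 = 10500.
Σwᵢyᵢ = 20·18 + 70·11 + 4·3 + 60·20 + 30·18 + 700·10 = 9882.
x* = 10500/884 = 11.88, y* = 9882/884 = 11.18.

(11.88, 11.18)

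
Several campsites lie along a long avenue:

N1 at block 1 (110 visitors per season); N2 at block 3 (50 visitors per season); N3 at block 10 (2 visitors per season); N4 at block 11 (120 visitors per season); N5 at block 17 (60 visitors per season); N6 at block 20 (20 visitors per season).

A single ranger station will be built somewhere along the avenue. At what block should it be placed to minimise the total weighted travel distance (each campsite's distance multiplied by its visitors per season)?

x = 11

For a sum of weighted absolute distances on a line, the optimum is the weighted median (not the mean). Total weight W = 362; half-weight = 181.
Sort by position and accumulate weight:
  block 1 (N1, w=110) → cum 110
  block 3 (N2, w=50) → cum 160
  block 10 (N3, w=2) → cum 162
  block 11 (N4, w=120) → cum 282  ≥ 181 → median here
  block 17 (N5, w=60) → cum 342
  block 20 (N6, w=20) → cum 362
Optimal location: block 11.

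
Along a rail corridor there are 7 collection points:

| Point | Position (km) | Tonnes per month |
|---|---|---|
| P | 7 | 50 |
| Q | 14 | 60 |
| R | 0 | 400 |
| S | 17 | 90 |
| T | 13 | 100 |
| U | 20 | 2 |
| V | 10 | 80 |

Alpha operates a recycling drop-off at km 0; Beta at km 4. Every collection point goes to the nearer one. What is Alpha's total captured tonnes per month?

The indifferent point is the midpoint (0+4)/2 = 2; collection points left of it (closer to Alpha at 0) go to Alpha, those right go to Beta.
  R at 0 (w=400) → Alpha
  P at 7 (w=50) → Beta
  V at 10 (w=80) → Beta
  T at 13 (w=100) → Beta
  Q at 14 (w=60) → Beta
  S at 17 (w=90) → Beta
  U at 20 (w=2) → Beta
Alpha captures 400; Beta captures 382.

400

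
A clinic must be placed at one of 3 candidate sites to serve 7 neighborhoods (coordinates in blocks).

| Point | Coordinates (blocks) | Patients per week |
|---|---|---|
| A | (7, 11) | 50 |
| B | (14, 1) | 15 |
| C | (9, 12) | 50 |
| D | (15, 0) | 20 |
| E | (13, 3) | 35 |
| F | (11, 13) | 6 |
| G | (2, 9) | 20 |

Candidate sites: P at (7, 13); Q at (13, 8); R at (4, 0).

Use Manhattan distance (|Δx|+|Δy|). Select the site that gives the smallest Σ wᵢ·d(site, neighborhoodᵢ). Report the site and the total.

Q, total 1627 blocks

Total weighted distance at each candidate:
  P (7, 13): total = 1719
  Q (13, 8): total = 1627
  R (4, 0): total = 2695
Minimum is at Q with total 1627 blocks.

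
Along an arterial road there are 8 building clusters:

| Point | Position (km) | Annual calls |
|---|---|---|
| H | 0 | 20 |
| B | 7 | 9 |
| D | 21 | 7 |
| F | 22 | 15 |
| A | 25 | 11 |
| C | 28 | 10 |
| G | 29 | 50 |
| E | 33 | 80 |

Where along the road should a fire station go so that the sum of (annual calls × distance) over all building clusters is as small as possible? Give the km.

For a sum of weighted absolute distances on a line, the optimum is the weighted median (not the mean). Total weight W = 202; half-weight = 101.
Sort by position and accumulate weight:
  km 0 (H, w=20) → cum 20
  km 7 (B, w=9) → cum 29
  km 21 (D, w=7) → cum 36
  km 22 (F, w=15) → cum 51
  km 25 (A, w=11) → cum 62
  km 28 (C, w=10) → cum 72
  km 29 (G, w=50) → cum 122  ≥ 101 → median here
  km 33 (E, w=80) → cum 202
Optimal location: km 29.

x = 29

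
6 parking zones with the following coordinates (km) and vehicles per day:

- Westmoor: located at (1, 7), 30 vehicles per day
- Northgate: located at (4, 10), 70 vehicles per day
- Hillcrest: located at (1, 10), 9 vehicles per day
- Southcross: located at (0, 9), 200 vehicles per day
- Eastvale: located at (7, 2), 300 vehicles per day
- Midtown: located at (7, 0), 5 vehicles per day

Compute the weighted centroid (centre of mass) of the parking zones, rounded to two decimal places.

(4.00, 5.54)

The minimiser of Σwᵢ‖p−pᵢ‖² is the weighted centroid p* = (Σwᵢpᵢ)/(Σwᵢ).
Σwᵢ = 614.
Σwᵢxᵢ = 30·1 + 70·4 + 9·1 + 200·0 + 300·7 + 5·7 = 2454.
Σwᵢyᵢ = 30·7 + 70·10 + 9·10 + 200·9 + 300·2 + 5·0 = 3400.
x* = 2454/614 = 4.00, y* = 3400/614 = 5.54.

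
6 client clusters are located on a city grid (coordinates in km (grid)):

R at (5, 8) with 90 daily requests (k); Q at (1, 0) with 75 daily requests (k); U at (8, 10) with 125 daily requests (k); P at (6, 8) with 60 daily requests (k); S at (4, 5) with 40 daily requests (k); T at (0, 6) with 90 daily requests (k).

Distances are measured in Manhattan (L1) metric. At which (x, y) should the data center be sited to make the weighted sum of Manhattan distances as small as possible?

Manhattan distance separates: Σwᵢ(|x−xᵢ|+|y−yᵢ|) = Σwᵢ|x−xᵢ| + Σwᵢ|y−yᵢ|, so x and y are optimised independently as 1-D weighted medians.
Total weight W = 480; half = 240.
x-coordinate, sorted with cumulative weight:
  x=0 (T, w=90) cum 90
  x=1 (Q, w=75) cum 165
  x=4 (S, w=40) cum 205
  x=5 (R, w=90) cum 295  ← median
  x=6 (P, w=60) cum 355
  x=8 (U, w=125) cum 480
⇒ x* = 5
y-coordinate, sorted with cumulative weight:
  y=0 (Q, w=75) cum 75
  y=5 (S, w=40) cum 115
  y=6 (T, w=90) cum 205
  y=8 (R, w=90) cum 295  ← median
  y=8 (P, w=60) cum 355
  y=10 (U, w=125) cum 480
⇒ y* = 8

(5, 8)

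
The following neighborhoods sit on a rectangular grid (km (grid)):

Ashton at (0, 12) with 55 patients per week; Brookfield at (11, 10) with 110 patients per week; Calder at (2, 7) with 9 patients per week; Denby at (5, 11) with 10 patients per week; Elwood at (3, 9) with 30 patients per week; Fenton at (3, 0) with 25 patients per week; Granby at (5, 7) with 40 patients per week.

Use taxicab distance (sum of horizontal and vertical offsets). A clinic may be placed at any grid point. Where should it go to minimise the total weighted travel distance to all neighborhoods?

Manhattan distance separates: Σwᵢ(|x−xᵢ|+|y−yᵢ|) = Σwᵢ|x−xᵢ| + Σwᵢ|y−yᵢ|, so x and y are optimised independently as 1-D weighted medians.
Total weight W = 279; half = 139.5.
x-coordinate, sorted with cumulative weight:
  x=0 (Ashton, w=55) cum 55
  x=2 (Calder, w=9) cum 64
  x=3 (Elwood, w=30) cum 94
  x=3 (Fenton, w=25) cum 119
  x=5 (Denby, w=10) cum 129
  x=5 (Granby, w=40) cum 169  ← median
  x=11 (Brookfield, w=110) cum 279
⇒ x* = 5
y-coordinate, sorted with cumulative weight:
  y=0 (Fenton, w=25) cum 25
  y=7 (Calder, w=9) cum 34
  y=7 (Granby, w=40) cum 74
  y=9 (Elwood, w=30) cum 104
  y=10 (Brookfield, w=110) cum 214  ← median
  y=11 (Denby, w=10) cum 224
  y=12 (Ashton, w=55) cum 279
⇒ y* = 10

(5, 10)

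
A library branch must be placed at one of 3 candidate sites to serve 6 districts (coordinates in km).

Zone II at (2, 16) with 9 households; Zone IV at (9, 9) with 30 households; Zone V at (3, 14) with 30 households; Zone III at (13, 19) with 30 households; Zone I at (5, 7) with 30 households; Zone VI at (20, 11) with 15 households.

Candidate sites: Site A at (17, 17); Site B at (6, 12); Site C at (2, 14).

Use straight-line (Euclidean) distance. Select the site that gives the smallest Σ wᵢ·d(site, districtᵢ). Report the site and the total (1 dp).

Total weighted distance at each candidate:
  Site A (17, 17): total = 1607.6
  Site B (6, 12): total = 946.8
  Site C (2, 14): total = 1170.8
Minimum is at Site B with total 946.8 km.

Site B, total 946.8 km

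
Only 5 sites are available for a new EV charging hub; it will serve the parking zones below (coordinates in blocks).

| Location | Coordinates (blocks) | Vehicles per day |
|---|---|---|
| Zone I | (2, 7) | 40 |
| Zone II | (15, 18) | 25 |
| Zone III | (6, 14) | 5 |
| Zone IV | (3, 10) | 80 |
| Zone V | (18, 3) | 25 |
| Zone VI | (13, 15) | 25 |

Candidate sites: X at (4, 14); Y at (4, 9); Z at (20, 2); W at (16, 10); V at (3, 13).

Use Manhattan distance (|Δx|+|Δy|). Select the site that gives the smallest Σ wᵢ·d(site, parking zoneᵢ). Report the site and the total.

Total weighted distance at each candidate:
  X (4, 14): total = 2020
  Y (4, 9): total = 1730
  Z (20, 2): total = 4150
  W (16, 10): total = 2440
  V (3, 13): total = 1890
Minimum is at Y with total 1730 blocks.

Y, total 1730 blocks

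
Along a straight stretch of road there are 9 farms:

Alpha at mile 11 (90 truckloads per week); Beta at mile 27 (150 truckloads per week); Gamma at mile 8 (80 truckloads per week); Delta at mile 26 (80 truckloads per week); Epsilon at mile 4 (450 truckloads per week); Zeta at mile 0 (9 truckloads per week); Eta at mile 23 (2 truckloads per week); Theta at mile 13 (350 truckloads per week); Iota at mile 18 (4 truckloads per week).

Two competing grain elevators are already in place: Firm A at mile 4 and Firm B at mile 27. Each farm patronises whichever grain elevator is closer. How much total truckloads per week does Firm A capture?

979

The indifferent point is the midpoint (4+27)/2 = 15.5; farms left of it (closer to Firm A at 4) go to Firm A, those right go to Firm B.
  Zeta at 0 (w=9) → Firm A
  Epsilon at 4 (w=450) → Firm A
  Gamma at 8 (w=80) → Firm A
  Alpha at 11 (w=90) → Firm A
  Theta at 13 (w=350) → Firm A
  Iota at 18 (w=4) → Firm B
  Eta at 23 (w=2) → Firm B
  Delta at 26 (w=80) → Firm B
  Beta at 27 (w=150) → Firm B
Firm A captures 979; Firm B captures 236.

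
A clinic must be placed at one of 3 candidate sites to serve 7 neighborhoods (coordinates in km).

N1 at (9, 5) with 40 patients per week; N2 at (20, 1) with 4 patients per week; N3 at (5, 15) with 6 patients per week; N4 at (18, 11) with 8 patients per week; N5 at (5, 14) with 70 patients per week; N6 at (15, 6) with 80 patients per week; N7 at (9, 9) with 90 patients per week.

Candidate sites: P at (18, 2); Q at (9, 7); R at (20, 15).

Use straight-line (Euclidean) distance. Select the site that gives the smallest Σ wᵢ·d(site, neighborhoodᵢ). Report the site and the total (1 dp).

Q, total 1493.6 km

Total weighted distance at each candidate:
  P (18, 2): total = 3235.3
  Q (9, 7): total = 1493.6
  R (20, 15): total = 3780.1
Minimum is at Q with total 1493.6 km.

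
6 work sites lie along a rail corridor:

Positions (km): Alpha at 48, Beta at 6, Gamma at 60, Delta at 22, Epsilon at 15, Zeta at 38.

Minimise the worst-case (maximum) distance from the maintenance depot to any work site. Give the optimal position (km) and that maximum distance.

location 33, max distance 27

The 1-center on a line is the midpoint of the two extreme points: leftmost at 6, rightmost at 60.
Optimal location = (6 + 60)/2 = 33; maximum distance = (60 − 6)/2 = 27.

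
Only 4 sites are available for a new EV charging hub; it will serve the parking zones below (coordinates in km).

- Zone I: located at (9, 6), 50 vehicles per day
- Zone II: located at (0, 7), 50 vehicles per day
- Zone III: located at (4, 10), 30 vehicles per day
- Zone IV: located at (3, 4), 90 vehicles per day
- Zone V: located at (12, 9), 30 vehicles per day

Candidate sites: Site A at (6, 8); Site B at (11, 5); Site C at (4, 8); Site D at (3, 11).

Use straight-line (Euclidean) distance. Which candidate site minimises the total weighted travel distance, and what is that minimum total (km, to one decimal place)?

Site C, total 1148.4 km

Total weighted distance at each candidate:
  Site A (6, 8): total = 1201.8
  Site B (11, 5): total = 1778.2
  Site C (4, 8): total = 1148.4
  Site D (3, 11): total = 1589.5
Minimum is at Site C with total 1148.4 km.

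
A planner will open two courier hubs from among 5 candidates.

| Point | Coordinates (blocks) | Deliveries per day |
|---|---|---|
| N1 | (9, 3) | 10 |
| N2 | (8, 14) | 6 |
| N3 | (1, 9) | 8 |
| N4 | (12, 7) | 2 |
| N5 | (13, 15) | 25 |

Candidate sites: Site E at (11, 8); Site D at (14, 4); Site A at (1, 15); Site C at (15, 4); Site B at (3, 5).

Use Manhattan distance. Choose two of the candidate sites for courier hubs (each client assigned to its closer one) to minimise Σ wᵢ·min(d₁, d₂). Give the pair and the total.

{Site E, Site A}, total 395

Evaluate every pair (each demand assigned to the nearer of the two):
  {Site E, Site A}: total = 395
  {Site E, Site B}: total = 401
  {Site E, Site D}: total = 431
  {Site E, Site C}: total = 441
  {Site D, Site A}: total = 466
  {Site A, Site C}: total = 478
  {Site A, Site B}: total = 498
  {Site D, Site B}: total = 502
  {Site C, Site B}: total = 539
  {Site D, Site C}: total = 610
Best pair: {Site E, Site A} with total 395.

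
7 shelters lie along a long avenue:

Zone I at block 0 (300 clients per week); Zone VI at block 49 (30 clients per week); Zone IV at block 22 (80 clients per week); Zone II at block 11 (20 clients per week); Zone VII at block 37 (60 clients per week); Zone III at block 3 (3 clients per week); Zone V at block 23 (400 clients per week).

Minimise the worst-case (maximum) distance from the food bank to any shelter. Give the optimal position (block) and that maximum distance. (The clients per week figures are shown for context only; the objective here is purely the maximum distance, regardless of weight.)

The 1-center on a line is the midpoint of the two extreme points: leftmost at 0, rightmost at 49.
Optimal location = (0 + 49)/2 = 24.5; maximum distance = (49 − 0)/2 = 24.5.

location 24.5, max distance 24.5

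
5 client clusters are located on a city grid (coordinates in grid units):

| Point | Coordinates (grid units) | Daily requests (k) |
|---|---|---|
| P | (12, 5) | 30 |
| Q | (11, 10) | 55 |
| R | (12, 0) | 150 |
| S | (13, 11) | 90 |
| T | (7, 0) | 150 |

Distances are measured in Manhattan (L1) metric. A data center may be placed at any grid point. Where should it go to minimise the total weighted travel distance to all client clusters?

Manhattan distance separates: Σwᵢ(|x−xᵢ|+|y−yᵢ|) = Σwᵢ|x−xᵢ| + Σwᵢ|y−yᵢ|, so x and y are optimised independently as 1-D weighted medians.
Total weight W = 475; half = 237.5.
x-coordinate, sorted with cumulative weight:
  x=7 (T, w=150) cum 150
  x=11 (Q, w=55) cum 205
  x=12 (P, w=30) cum 235
  x=12 (R, w=150) cum 385  ← median
  x=13 (S, w=90) cum 475
⇒ x* = 12
y-coordinate, sorted with cumulative weight:
  y=0 (R, w=150) cum 150
  y=0 (T, w=150) cum 300  ← median
  y=5 (P, w=30) cum 330
  y=10 (Q, w=55) cum 385
  y=11 (S, w=90) cum 475
⇒ y* = 0

(12, 0)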